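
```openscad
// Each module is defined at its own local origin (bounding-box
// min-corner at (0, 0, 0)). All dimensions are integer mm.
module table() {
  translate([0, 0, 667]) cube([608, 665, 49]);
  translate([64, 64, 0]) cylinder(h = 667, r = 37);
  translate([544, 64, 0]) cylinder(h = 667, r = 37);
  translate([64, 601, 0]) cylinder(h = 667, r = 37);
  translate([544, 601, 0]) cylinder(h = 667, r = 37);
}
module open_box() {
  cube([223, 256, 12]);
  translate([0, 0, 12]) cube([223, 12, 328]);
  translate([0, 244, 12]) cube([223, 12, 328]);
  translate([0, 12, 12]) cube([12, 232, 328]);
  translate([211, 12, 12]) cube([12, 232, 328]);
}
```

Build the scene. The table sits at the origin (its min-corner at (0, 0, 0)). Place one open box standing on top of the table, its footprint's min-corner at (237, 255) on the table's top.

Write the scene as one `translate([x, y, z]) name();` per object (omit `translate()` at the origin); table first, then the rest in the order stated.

table();
translate([237, 255, 716]) open_box();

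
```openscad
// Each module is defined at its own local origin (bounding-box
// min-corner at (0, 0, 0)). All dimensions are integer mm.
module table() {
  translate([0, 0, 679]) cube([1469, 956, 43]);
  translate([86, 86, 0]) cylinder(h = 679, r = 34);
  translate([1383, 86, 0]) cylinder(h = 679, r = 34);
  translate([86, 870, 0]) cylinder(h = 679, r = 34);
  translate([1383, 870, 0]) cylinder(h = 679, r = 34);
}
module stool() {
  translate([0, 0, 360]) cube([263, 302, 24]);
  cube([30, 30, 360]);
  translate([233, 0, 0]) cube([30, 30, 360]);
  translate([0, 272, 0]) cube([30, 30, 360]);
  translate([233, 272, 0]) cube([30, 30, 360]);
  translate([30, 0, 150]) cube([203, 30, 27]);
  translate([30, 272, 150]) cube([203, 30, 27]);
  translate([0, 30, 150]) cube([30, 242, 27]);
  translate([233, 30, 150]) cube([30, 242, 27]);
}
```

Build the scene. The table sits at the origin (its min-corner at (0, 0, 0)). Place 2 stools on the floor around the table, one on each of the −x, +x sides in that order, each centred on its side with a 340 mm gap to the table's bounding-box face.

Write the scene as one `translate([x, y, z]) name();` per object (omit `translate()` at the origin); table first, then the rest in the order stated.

table();
translate([-603, 327, 0]) stool();
translate([1809, 327, 0]) stool();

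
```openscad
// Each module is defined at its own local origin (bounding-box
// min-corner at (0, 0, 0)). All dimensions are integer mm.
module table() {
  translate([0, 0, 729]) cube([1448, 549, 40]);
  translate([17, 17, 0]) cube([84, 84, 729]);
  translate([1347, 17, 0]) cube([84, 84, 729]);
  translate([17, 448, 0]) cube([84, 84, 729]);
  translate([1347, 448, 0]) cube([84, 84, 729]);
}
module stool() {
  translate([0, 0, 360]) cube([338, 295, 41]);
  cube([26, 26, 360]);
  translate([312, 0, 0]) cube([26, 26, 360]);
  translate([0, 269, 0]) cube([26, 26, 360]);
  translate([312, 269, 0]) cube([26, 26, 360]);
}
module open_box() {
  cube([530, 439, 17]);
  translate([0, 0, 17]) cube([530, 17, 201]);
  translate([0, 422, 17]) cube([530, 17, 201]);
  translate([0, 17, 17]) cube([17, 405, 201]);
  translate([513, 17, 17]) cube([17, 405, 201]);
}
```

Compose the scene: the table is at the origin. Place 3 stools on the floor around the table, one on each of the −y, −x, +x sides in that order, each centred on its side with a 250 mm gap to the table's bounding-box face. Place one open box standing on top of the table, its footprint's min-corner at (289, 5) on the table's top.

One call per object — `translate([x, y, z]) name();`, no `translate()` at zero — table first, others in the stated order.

table();
translate([555, -545, 0]) stool();
translate([-588, 127, 0]) stool();
translate([1698, 127, 0]) stool();
translate([289, 5, 769]) open_box();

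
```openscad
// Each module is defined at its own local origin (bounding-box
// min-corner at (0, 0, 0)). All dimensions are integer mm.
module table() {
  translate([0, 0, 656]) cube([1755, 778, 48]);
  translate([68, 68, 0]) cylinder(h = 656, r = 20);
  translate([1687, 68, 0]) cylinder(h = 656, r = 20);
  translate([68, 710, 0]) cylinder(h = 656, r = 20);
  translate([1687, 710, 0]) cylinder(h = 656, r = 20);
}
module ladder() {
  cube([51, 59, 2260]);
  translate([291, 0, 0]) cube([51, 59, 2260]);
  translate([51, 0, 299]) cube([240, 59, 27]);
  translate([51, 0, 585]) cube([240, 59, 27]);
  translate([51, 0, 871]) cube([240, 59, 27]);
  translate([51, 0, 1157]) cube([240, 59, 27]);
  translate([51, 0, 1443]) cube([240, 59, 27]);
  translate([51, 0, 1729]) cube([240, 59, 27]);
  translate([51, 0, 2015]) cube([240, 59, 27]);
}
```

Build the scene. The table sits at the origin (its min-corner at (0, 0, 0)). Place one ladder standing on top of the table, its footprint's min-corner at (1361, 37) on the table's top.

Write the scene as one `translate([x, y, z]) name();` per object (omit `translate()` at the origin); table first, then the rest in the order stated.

table();
translate([1361, 37, 704]) ladder();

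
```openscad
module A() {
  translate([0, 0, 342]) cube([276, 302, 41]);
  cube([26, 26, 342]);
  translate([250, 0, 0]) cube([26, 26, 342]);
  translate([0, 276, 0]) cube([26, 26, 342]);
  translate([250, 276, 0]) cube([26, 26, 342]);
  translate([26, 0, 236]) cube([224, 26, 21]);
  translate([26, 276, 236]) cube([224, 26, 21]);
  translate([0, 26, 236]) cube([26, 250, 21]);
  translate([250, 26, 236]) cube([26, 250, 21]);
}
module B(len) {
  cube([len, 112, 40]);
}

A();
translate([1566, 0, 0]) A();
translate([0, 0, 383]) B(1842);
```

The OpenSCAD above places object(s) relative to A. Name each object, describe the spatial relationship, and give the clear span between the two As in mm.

A is a stool. B is a beam. A beam spans the tops of two stools. The clear span between the two stools is 1290 mm.

Second stool starts at x = 1566; first ends at x = 276; clear span = 1566 − 276 = 1290 mm.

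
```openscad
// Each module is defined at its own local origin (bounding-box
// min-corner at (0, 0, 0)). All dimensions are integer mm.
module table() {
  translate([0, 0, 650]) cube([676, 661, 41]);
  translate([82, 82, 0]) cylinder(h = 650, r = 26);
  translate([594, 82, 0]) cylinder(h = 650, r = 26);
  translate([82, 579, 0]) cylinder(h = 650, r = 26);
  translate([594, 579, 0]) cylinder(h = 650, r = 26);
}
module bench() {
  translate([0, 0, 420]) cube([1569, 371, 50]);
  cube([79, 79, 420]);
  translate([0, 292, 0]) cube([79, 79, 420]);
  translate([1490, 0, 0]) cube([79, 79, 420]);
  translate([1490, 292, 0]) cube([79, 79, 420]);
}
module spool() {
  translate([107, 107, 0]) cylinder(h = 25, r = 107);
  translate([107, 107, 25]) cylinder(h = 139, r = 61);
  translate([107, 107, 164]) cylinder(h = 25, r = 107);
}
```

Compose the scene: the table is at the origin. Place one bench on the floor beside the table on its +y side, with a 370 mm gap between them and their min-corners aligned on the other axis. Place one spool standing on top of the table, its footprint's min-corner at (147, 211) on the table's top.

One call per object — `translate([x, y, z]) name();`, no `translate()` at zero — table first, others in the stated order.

table();
translate([0, 1031, 0]) bench();
translate([147, 211, 691]) spool();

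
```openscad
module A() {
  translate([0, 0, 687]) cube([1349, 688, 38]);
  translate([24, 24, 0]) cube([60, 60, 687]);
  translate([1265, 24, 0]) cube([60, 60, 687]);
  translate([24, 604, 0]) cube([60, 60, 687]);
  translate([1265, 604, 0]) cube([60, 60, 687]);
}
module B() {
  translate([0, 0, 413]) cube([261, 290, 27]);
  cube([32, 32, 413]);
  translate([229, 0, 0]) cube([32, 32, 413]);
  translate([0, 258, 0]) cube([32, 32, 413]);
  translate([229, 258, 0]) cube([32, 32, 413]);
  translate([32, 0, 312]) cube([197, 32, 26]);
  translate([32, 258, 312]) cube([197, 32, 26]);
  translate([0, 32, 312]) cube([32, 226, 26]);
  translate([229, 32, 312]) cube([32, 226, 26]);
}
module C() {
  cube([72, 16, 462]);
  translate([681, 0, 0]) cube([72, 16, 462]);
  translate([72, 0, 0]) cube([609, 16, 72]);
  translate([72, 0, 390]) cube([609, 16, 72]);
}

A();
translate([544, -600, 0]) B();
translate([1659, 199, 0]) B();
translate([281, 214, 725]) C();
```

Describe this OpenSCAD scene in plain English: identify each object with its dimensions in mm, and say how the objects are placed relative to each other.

A is a rectangular dining table. The top is 1349×688×38 mm with its upper surface at z = 725 mm. It stands on four 60×60 mm square legs, each inset 24 mm from the nearest pair of top edges, running from the floor to the underside of the top.

B is a four-legged stool. The seat is a 261×290×27 mm slab whose top surface is at z = 440 mm; four square legs, each 32×32 mm in cross-section, run from the floor (z = 0) to the underside of the seat, each flush with a corner of the seat. Four stretchers, 32 mm wide and 26 mm tall, connect adjacent legs with their undersides at z = 312 mm, each running between the inner faces of the legs it joins and aligned with the legs' outer faces on the other axis.

C is a picture frame with a 609×318 mm rectangular opening (x by z) and a uniform 72 mm border on every side. Frame depth is 16 mm along y. It is built from two vertical stiles running the full outside height and two horizontal rails spanning the gap between the stiles.

Two stools sit around the table at the −y, +x sides. The picture frame is on top of the table.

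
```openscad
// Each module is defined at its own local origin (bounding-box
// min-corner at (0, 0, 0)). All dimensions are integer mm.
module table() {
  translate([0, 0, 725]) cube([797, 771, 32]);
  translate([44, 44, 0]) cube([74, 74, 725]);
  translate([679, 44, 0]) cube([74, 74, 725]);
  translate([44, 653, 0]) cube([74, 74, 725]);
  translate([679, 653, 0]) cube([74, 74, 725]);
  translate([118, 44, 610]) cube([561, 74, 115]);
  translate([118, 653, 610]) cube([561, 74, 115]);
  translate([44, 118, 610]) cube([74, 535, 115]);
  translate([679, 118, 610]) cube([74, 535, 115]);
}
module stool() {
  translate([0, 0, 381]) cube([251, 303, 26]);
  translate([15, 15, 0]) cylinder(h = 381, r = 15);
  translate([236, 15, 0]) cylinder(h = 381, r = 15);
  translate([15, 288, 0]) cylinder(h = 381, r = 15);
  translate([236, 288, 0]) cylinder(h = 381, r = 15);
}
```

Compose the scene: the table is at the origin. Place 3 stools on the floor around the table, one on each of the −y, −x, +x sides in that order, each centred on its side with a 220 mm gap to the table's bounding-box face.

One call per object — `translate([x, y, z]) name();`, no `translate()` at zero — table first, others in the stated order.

table();
translate([273, -523, 0]) stool();
translate([-471, 234, 0]) stool();
translate([1017, 234, 0]) stool();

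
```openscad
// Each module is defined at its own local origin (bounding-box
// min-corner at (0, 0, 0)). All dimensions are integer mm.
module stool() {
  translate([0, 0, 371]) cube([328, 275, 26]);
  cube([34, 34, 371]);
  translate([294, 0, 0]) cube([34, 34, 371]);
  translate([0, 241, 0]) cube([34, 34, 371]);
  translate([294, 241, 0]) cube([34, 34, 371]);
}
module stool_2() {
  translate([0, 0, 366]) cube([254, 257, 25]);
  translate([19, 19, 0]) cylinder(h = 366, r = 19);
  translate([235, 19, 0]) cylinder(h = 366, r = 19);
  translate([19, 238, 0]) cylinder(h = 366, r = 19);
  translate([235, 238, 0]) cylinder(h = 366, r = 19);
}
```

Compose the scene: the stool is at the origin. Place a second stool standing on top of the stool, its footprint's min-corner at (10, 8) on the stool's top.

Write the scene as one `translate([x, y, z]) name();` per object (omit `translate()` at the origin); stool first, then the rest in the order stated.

stool();
translate([10, 8, 397]) stool_2();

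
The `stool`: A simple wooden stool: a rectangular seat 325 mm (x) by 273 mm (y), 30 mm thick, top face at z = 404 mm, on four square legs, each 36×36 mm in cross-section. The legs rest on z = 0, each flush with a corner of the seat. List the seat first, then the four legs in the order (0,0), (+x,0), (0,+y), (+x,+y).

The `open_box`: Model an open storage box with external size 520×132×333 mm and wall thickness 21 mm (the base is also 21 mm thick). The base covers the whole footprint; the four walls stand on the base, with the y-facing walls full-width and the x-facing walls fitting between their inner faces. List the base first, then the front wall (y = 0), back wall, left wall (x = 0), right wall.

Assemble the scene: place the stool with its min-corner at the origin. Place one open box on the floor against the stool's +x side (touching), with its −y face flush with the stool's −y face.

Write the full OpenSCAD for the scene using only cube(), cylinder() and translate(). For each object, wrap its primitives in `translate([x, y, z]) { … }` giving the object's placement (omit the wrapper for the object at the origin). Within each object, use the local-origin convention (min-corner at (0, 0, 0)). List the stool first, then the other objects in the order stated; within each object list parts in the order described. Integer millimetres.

translate([0, 0, 374]) cube([325, 273, 30]);
cube([36, 36, 374]);
translate([289, 0, 0]) cube([36, 36, 374]);
translate([0, 237, 0]) cube([36, 36, 374]);
translate([289, 237, 0]) cube([36, 36, 374]);
translate([325, 0, 0]) {
  cube([520, 132, 21]);
  translate([0, 0, 21]) cube([520, 21, 312]);
  translate([0, 111, 21]) cube([520, 21, 312]);
  translate([0, 21, 21]) cube([21, 90, 312]);
  translate([499, 21, 21]) cube([21, 90, 312]);
}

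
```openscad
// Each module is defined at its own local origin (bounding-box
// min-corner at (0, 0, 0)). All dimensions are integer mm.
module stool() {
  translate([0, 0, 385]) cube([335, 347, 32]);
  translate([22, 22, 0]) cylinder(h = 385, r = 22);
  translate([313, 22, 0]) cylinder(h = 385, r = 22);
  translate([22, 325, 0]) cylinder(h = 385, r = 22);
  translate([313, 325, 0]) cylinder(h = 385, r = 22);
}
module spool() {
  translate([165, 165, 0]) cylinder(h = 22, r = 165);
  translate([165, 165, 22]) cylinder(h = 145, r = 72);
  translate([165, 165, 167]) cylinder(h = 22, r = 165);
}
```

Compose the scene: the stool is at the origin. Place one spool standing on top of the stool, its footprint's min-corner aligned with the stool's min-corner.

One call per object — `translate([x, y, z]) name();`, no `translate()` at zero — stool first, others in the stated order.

stool();
translate([0, 0, 417]) spool();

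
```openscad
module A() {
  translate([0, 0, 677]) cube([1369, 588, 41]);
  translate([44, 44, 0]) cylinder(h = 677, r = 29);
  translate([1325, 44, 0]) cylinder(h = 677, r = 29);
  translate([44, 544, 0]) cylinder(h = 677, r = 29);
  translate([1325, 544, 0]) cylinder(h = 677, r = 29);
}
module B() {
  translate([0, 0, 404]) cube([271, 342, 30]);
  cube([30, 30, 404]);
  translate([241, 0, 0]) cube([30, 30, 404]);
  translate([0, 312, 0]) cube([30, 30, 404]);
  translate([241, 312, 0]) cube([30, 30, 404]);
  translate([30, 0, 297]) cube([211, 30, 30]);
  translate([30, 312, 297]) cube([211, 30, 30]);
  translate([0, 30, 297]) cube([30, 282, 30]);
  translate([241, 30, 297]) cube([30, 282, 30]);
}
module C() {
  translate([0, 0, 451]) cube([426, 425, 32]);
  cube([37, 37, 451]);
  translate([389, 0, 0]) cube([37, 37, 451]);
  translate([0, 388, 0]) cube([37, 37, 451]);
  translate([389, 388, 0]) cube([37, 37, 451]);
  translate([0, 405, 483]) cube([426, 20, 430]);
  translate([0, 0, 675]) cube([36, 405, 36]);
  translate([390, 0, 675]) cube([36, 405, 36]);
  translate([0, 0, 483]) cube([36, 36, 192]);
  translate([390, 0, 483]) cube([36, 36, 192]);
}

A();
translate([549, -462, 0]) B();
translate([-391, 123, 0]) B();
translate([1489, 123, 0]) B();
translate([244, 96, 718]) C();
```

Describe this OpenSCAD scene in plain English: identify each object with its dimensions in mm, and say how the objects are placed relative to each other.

A is a table: top 1369 mm (x) × 588 mm (y), 41 mm thick, upper face at z = 718 mm, on four round legs of 58 mm diameter, each leg's bounding box inset 15 mm from the nearest pair of top edges, running from z = 0 to the bottom of the top.

B is a four-legged stool. The seat is 271×342 mm, 30 mm thick, top at z = 434 mm. It stands on four square legs, each 30×30 mm in cross-section, from z = 0 to the seat underside, each flush with a corner of the seat. Four stretchers, 30 mm wide and 30 mm tall, connect adjacent legs with their undersides at z = 297 mm, each running between the inner faces of the legs it joins and aligned with the legs' outer faces on the other axis.

C is a chair: 426×425 mm seat, 32 mm thick, top at z = 483 mm, on four 37 mm square corner legs flush with the seat edges. A 20 mm thick backrest slab spans the full seat width, extending 430 mm above the seat top, its back face flush with the seat's +y edge. Two armrests of 36×36 mm section run along each side from the seat's front edge to the front of the backrest, top faces 228 mm above the seat top and outer faces flush with the seat's x-edges; a 36×36 mm post under the front of each armrest stands on the seat at the front corner.

Three stools sit around the table at the −y, −x, +x sides. The chair is on top of the table.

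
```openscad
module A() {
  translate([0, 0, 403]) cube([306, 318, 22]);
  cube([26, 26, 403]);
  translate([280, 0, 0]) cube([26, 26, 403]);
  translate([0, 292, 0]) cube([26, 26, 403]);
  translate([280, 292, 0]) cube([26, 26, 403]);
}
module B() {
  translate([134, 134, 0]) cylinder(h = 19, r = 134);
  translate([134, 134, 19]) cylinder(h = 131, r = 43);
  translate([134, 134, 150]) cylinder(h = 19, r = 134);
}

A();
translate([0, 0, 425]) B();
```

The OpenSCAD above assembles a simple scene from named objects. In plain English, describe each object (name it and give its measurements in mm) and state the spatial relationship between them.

A is a four-legged stool. The seat is 306×318 mm, 22 mm thick, top at z = 425 mm. It stands on four square legs, each 26×26 mm in cross-section, from z = 0 to the seat underside, each flush with a corner of the seat.

B is a spool: two coaxial disc flanges of radius 134 mm and thickness 19 mm, joined by a core cylinder of radius 43 mm and height 131 mm. The lower flange rests on z = 0 and the three cylinders share a vertical axis.

The spool is on top of the stool.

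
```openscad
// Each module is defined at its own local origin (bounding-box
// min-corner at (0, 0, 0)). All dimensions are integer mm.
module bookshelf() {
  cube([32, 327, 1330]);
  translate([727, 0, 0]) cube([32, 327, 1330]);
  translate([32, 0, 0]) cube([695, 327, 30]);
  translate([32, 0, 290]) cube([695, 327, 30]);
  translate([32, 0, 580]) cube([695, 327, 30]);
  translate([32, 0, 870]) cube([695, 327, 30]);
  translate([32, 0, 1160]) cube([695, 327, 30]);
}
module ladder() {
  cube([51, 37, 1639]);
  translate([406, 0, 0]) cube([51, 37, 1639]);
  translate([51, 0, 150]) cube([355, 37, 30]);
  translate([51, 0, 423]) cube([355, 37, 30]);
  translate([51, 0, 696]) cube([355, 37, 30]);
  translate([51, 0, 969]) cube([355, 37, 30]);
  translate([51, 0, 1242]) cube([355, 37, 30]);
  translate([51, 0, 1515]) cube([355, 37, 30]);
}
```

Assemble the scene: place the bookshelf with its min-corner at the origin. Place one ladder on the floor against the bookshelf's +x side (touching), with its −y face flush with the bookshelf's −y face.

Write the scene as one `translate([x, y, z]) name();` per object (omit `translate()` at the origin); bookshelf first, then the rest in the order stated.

bookshelf();
translate([759, 0, 0]) ladder();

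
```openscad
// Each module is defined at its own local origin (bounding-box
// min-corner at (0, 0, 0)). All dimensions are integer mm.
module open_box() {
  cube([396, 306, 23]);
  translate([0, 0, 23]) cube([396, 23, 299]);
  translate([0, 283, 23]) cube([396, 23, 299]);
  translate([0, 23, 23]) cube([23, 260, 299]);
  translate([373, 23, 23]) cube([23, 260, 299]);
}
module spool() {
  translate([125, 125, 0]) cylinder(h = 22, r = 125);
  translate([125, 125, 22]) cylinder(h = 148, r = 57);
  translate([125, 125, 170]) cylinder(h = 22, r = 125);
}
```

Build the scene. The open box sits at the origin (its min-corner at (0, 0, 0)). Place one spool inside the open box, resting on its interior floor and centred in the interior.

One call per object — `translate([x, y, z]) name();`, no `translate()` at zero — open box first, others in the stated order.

open_box();
translate([73, 28, 23]) spool();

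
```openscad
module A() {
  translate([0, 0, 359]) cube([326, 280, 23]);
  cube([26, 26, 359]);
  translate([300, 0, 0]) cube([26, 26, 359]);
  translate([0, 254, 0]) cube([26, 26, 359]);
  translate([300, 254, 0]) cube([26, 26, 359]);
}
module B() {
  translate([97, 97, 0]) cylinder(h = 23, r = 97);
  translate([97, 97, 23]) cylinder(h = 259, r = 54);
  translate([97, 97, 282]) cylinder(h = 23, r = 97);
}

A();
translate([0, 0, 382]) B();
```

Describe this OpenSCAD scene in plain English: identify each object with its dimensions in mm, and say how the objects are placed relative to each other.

A is a four-legged stool. The seat is 326×280 mm, 23 mm thick, top at z = 382 mm. It stands on four square legs, each 26×26 mm in cross-section, from z = 0 to the seat underside, each flush with a corner of the seat.

B is a spool: two coaxial disc flanges of radius 97 mm and thickness 23 mm, joined by a core cylinder of radius 54 mm and height 259 mm. The lower flange rests on z = 0 and the three cylinders share a vertical axis.

The spool is on top of the stool.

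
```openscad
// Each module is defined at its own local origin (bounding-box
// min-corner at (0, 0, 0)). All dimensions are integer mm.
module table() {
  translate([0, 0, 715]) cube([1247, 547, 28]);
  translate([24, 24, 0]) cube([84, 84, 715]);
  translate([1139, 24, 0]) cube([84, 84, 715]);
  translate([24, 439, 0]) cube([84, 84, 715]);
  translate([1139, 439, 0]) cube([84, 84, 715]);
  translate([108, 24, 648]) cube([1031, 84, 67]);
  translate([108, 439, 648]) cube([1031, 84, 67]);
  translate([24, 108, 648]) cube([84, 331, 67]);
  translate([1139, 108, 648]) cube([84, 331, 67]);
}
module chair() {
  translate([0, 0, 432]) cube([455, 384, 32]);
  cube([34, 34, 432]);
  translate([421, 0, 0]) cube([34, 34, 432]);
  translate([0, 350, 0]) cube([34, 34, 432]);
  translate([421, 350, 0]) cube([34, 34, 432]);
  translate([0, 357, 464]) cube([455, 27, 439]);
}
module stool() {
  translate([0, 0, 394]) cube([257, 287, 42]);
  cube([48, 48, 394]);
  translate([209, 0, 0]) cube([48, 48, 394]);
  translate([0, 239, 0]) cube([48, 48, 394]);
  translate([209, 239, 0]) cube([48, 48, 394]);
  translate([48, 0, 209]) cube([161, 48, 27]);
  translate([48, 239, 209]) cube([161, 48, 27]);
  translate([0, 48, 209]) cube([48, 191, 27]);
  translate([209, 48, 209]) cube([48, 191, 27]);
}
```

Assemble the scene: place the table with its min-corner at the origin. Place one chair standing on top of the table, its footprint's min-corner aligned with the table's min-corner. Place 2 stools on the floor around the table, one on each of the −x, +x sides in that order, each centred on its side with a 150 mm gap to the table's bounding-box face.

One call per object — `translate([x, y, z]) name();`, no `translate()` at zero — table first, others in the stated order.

table();
translate([0, 0, 743]) chair();
translate([-407, 130, 0]) stool();
translate([1397, 130, 0]) stool();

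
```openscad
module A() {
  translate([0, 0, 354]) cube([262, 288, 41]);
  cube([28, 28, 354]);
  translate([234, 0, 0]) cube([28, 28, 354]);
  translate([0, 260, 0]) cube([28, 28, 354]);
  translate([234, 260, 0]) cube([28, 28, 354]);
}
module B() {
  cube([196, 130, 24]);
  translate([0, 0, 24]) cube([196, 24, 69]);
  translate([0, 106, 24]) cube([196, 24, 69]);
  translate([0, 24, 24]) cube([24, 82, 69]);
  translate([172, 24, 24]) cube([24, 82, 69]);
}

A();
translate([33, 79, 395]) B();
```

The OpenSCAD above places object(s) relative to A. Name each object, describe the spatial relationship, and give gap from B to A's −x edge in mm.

A is a stool. B is an open box. The open box is on top of the stool, centred. The gap from the open box to the stool's −x edge is 33 mm.

The open box's min-x is at 33; the stool's min-x is 0; gap = 33 mm.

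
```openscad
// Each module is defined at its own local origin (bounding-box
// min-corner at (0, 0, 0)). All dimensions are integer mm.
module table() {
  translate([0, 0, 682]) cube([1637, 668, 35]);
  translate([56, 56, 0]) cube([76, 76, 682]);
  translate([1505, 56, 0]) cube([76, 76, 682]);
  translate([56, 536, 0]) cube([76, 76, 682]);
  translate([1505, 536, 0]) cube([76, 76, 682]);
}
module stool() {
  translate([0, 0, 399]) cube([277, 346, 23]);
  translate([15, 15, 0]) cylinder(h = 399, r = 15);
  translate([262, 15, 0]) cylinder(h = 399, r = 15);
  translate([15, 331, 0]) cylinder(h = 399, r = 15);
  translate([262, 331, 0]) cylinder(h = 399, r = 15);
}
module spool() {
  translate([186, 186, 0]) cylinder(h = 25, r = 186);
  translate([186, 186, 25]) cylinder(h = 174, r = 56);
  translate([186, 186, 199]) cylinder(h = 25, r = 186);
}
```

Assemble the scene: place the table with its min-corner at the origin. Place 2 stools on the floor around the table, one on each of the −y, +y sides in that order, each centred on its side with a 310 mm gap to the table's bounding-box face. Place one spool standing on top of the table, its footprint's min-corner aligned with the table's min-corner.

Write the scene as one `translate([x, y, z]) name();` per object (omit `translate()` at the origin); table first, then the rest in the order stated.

table();
translate([680, -656, 0]) stool();
translate([680, 978, 0]) stool();
translate([0, 0, 717]) spool();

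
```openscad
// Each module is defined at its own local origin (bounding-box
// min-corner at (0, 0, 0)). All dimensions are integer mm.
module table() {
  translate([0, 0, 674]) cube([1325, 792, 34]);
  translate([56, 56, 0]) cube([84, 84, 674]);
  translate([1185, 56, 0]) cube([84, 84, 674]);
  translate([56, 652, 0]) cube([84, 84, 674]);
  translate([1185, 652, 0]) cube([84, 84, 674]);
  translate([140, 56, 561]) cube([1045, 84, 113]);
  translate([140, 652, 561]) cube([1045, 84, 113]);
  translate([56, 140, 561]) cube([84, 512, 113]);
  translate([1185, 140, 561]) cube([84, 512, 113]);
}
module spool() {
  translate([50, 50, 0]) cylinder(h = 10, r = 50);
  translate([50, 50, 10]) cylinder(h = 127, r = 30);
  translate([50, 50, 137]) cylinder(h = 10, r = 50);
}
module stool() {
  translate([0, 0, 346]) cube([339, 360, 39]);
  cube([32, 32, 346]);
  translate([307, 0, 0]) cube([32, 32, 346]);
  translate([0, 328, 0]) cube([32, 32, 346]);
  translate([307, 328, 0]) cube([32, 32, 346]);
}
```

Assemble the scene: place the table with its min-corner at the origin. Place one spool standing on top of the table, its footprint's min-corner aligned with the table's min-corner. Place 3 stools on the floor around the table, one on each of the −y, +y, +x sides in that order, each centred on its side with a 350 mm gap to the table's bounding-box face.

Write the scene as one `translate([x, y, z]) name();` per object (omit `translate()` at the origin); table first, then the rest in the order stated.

table();
translate([0, 0, 708]) spool();
translate([493, -710, 0]) stool();
translate([493, 1142, 0]) stool();
translate([1675, 216, 0]) stool();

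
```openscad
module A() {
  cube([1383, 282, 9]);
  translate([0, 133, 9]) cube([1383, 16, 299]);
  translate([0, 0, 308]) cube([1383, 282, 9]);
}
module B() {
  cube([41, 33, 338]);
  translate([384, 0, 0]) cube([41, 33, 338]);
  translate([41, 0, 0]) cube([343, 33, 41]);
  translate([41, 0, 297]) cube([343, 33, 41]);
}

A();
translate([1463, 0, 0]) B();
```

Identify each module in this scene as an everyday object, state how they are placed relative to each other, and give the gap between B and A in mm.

The picture frame's nearest face is 80 mm from the I-beam's +x face.

A is an I-beam. B is a picture frame. The picture frame is on the floor beside the I-beam on its +x side. The gap between the picture frame and the I-beam is 80 mm.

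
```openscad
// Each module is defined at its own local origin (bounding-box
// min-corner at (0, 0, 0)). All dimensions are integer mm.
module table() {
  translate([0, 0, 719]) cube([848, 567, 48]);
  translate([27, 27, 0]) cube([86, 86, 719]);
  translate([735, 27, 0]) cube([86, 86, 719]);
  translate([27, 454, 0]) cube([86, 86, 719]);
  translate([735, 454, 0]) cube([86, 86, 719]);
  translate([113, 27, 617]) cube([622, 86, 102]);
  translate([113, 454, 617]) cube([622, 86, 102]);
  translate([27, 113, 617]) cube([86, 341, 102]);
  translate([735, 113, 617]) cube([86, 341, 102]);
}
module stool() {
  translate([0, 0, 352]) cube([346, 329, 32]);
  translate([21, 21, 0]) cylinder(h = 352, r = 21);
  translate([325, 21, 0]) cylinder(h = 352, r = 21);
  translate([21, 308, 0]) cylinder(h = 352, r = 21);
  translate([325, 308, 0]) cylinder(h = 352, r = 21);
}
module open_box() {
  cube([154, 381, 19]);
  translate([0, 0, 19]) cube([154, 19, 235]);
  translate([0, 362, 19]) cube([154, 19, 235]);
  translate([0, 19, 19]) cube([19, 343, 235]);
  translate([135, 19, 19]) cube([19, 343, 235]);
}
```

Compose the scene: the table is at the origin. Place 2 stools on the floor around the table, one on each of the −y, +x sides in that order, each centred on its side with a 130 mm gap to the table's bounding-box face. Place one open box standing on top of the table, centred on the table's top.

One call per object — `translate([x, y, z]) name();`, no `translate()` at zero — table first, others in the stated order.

table();
translate([251, -459, 0]) stool();
translate([978, 119, 0]) stool();
translate([347, 93, 767]) open_box();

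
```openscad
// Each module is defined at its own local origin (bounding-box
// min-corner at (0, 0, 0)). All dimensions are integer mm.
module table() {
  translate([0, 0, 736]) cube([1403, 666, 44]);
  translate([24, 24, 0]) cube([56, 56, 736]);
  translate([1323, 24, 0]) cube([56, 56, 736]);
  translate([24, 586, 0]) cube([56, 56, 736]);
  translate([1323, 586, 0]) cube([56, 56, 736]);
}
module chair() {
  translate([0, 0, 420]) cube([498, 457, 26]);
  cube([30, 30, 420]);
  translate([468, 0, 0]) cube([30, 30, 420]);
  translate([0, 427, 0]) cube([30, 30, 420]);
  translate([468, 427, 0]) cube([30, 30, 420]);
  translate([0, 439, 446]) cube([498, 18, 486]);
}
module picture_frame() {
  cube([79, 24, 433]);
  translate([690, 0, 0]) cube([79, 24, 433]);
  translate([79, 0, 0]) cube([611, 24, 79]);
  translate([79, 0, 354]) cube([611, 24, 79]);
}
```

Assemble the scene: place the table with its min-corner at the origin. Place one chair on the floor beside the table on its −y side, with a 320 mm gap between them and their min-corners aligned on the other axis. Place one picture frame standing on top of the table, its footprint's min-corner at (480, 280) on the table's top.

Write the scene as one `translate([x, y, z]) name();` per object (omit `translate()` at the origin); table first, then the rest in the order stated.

table();
translate([0, -777, 0]) chair();
translate([480, 280, 780]) picture_frame();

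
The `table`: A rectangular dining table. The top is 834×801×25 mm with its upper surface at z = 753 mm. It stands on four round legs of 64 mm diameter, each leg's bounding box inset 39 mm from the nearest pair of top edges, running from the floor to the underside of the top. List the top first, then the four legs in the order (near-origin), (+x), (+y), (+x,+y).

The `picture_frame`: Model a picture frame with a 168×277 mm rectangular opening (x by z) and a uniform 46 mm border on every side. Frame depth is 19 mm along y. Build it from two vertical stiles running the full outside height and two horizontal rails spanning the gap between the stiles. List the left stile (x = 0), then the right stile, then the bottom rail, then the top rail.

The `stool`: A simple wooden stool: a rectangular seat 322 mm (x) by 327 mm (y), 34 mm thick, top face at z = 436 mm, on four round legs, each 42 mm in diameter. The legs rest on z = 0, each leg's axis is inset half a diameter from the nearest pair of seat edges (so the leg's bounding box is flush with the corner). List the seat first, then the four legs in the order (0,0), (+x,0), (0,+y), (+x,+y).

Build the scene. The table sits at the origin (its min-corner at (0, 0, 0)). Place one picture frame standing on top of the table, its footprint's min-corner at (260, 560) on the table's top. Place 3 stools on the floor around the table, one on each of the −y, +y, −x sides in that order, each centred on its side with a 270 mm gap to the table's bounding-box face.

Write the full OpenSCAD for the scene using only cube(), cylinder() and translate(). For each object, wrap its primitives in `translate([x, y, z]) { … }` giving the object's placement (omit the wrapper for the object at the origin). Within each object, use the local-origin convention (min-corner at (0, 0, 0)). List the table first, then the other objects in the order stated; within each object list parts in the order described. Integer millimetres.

translate([0, 0, 728]) cube([834, 801, 25]);
translate([71, 71, 0]) cylinder(h = 728, r = 32);
translate([763, 71, 0]) cylinder(h = 728, r = 32);
translate([71, 730, 0]) cylinder(h = 728, r = 32);
translate([763, 730, 0]) cylinder(h = 728, r = 32);
translate([260, 560, 753]) {
  cube([46, 19, 369]);
  translate([214, 0, 0]) cube([46, 19, 369]);
  translate([46, 0, 0]) cube([168, 19, 46]);
  translate([46, 0, 323]) cube([168, 19, 46]);
}
translate([256, -597, 0]) {
  translate([0, 0, 402]) cube([322, 327, 34]);
  translate([21, 21, 0]) cylinder(h = 402, r = 21);
  translate([301, 21, 0]) cylinder(h = 402, r = 21);
  translate([21, 306, 0]) cylinder(h = 402, r = 21);
  translate([301, 306, 0]) cylinder(h = 402, r = 21);
}
translate([256, 1071, 0]) {
  translate([0, 0, 402]) cube([322, 327, 34]);
  translate([21, 21, 0]) cylinder(h = 402, r = 21);
  translate([301, 21, 0]) cylinder(h = 402, r = 21);
  translate([21, 306, 0]) cylinder(h = 402, r = 21);
  translate([301, 306, 0]) cylinder(h = 402, r = 21);
}
translate([-592, 237, 0]) {
  translate([0, 0, 402]) cube([322, 327, 34]);
  translate([21, 21, 0]) cylinder(h = 402, r = 21);
  translate([301, 21, 0]) cylinder(h = 402, r = 21);
  translate([21, 306, 0]) cylinder(h = 402, r = 21);
  translate([301, 306, 0]) cylinder(h = 402, r = 21);
}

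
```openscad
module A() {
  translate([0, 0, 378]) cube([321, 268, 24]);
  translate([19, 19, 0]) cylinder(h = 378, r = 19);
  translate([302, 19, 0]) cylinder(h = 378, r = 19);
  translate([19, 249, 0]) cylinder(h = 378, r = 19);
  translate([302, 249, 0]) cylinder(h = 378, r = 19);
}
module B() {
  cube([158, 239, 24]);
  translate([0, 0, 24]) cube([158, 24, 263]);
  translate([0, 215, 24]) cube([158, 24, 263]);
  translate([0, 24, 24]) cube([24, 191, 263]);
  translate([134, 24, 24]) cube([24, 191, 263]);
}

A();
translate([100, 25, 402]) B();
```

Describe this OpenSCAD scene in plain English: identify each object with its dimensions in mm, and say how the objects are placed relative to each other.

A is a four-legged stool. The seat is 321×268 mm, 24 mm thick, top at z = 402 mm. It stands on four round legs, each 38 mm in diameter, from z = 0 to the seat underside, each leg's axis is inset half a diameter from the nearest pair of seat edges (so the leg's bounding box is flush with the corner).

B is an open storage box with external size 158×239×287 mm and wall thickness 24 mm (the base is also 24 mm thick). The base covers the whole footprint; the four walls stand on the base, with the y-facing walls full-width and the x-facing walls fitting between their inner faces.

The open box is on top of the stool.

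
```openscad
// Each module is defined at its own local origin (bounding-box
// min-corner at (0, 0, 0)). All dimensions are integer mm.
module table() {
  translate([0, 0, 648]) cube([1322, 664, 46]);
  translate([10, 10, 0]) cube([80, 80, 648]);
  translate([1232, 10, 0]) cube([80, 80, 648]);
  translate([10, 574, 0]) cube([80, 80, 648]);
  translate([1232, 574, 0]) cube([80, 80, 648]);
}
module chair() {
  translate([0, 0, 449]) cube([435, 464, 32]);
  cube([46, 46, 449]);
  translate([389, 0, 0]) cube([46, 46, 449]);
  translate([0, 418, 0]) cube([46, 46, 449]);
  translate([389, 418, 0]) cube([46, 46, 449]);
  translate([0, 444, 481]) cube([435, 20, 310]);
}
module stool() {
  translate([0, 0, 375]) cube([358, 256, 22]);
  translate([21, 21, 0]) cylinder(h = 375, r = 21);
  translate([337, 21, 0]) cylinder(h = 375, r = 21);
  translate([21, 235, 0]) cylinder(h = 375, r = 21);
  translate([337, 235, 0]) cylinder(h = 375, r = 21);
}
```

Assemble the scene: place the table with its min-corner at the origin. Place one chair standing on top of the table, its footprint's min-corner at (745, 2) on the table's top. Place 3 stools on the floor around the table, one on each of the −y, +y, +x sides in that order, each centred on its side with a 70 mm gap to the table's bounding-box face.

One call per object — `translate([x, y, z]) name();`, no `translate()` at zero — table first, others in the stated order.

table();
translate([745, 2, 694]) chair();
translate([482, -326, 0]) stool();
translate([482, 734, 0]) stool();
translate([1392, 204, 0]) stool();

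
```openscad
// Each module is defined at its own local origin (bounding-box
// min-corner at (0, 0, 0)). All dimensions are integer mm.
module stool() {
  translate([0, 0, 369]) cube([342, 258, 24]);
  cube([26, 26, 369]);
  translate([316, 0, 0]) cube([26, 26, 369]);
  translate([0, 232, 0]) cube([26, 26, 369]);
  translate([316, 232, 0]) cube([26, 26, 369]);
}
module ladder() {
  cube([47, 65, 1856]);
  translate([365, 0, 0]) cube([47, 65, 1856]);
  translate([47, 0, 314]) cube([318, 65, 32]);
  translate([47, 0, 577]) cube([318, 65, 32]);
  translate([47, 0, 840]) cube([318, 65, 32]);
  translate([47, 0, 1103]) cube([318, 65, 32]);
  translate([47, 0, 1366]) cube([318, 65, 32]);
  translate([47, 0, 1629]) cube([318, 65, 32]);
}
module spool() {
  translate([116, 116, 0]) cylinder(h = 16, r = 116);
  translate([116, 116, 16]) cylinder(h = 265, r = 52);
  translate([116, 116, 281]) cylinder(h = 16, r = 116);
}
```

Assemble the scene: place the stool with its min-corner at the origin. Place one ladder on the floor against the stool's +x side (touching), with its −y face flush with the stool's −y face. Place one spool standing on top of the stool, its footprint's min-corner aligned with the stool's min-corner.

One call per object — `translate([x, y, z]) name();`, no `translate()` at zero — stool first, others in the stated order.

stool();
translate([342, 0, 0]) ladder();
translate([0, 0, 393]) spool();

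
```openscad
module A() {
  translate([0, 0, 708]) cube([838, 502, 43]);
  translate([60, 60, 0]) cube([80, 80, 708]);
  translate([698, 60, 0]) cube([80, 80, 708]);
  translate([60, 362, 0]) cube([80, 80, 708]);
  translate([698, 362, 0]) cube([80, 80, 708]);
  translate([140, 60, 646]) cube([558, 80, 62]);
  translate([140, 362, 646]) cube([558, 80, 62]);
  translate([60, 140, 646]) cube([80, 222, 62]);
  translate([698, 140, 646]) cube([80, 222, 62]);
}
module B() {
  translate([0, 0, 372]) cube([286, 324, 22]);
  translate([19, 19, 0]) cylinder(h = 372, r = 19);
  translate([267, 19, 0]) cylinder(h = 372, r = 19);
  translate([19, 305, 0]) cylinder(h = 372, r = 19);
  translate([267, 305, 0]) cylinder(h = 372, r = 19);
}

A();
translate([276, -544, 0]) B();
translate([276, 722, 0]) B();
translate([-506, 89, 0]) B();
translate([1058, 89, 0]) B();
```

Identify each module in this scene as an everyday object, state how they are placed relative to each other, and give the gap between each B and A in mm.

A is a table. B is a stool. Four stools sit around the table at the −y, +y, −x, +x sides. The gap between each stool and the table is 220 mm.

Each stool's nearest face is 220 mm from the table's bounding box.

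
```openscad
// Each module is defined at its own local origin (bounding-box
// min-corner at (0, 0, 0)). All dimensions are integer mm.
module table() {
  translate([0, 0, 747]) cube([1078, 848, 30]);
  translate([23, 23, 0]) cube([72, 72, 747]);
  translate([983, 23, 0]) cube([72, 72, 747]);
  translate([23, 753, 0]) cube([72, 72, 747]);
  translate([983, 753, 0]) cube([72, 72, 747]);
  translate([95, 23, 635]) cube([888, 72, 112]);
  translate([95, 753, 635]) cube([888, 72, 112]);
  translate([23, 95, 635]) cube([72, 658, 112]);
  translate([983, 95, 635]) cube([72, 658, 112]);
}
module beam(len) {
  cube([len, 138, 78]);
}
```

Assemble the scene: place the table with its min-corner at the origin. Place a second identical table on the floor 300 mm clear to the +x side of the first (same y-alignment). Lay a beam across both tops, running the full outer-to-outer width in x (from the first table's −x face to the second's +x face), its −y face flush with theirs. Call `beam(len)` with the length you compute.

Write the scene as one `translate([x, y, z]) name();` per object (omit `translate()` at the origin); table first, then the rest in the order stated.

table();
translate([1378, 0, 0]) table();
translate([0, 0, 777]) beam(2456);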